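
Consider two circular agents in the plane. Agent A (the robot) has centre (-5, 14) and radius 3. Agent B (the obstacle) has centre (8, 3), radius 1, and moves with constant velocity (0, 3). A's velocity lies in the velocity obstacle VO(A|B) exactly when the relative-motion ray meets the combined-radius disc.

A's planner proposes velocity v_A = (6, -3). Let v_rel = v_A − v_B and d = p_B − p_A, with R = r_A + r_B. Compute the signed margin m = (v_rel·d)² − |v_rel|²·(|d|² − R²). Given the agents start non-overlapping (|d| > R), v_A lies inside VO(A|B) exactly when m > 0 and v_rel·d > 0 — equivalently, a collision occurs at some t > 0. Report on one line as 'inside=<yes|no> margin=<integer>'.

d = (13, -11),  |d|² = 290;  R = 3+1 = 4,  c = 290−4² = 274
v_rel = (6, -6),  |v_rel|² = 72;  v_rel·d = (6)·(13) + (-6)·(-11) = 144
72·t² − 288·t + 274 = 0  ⇒  m = 144² − 72·274 = 1008
m = 1008 > 0,  v_rel·d = 144 > 0  ⇒  inside

inside=yes margin=1008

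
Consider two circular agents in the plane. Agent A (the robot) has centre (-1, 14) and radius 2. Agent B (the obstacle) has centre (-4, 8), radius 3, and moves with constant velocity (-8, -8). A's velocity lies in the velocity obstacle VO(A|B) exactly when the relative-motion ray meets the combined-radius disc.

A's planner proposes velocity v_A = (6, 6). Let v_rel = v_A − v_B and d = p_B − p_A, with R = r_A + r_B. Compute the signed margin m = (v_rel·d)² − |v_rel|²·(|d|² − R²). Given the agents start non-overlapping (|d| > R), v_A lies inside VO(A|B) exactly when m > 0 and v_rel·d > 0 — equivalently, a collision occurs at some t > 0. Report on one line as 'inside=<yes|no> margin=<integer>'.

d = (-3, -6),  |d|² = 45;  R = 2+3 = 5,  c = 45−5² = 20
v_rel = (14, 14),  |v_rel|² = 392;  v_rel·d = (14)·(-3) + (14)·(-6) = -126
392·t² + 252·t + 20 = 0  ⇒  m = (-126)² − 392·20 = 8036
m = 8036 > 0,  v_rel·d = -126 < 0  ⇒  outside

inside=no margin=8036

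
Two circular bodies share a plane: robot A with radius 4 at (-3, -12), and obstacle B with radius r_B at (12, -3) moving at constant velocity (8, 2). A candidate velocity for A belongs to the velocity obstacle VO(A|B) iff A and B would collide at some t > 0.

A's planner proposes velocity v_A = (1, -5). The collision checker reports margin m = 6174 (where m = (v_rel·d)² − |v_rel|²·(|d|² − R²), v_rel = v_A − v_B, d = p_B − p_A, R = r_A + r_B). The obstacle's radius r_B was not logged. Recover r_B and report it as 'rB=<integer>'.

m = 6174
d = (15, 9);  v_rel = (-7, -7),  |v_rel|² = 98
v_rel×d = (-7)·(9) − (-7)·(15) = 42
since m = R²·98 − 42²:  R² = (1764 + 6174) / 98 = 81
R = √81 = 9  ⇒  r_B = 9 − 4 = 5

rB=5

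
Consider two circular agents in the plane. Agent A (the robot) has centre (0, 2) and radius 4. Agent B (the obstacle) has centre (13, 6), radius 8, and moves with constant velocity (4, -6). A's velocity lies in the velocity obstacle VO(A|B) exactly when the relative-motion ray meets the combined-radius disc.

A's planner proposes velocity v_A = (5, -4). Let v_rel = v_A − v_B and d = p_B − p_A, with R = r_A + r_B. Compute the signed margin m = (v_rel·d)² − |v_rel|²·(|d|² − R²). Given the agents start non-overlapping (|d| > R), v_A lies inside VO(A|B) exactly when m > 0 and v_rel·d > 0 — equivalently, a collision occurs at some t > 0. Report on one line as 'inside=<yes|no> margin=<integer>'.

d = (13, 4),  |d|² = 185;  R = 4+8 = 12,  c = 185−12² = 41
v_rel = (1, 2),  |v_rel|² = 5;  v_rel·d = (1)·(13) + (2)·(4) = 21
5·t² − 42·t + 41 = 0  ⇒  m = 21² − 5·41 = 236
m = 236 > 0,  v_rel·d = 21 > 0  ⇒  inside

inside=yes margin=236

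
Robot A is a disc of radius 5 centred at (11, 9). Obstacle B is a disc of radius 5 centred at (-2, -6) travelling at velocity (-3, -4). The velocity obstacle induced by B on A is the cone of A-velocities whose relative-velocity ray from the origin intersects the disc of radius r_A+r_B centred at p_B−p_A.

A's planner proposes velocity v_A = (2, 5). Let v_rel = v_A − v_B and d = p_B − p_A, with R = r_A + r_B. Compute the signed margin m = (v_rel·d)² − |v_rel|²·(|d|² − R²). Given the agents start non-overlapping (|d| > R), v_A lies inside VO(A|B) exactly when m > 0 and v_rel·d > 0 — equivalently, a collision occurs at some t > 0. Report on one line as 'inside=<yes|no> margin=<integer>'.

d = (-13, -15),  |d|² = 394;  R = 5+5 = 10,  c = 394−10² = 294
v_rel = (5, 9),  |v_rel|² = 106;  v_rel·d = (5)·(-13) + (9)·(-15) = -200
106·t² + 400·t + 294 = 0  ⇒  m = (-200)² − 106·294 = 8836
m = 8836 > 0,  v_rel·d = -200 < 0  ⇒  outside

inside=no margin=8836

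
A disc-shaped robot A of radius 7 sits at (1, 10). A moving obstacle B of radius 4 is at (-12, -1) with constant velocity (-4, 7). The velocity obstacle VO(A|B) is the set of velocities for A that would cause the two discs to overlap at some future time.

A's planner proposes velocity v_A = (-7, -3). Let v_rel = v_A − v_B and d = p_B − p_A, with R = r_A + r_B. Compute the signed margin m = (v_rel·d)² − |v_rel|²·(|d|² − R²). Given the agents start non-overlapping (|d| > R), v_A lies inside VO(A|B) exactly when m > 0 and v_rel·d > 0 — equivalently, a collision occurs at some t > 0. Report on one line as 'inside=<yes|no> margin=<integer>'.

d = (-13, -11),  |d|² = 290;  R = 7+4 = 11,  c = 290−11² = 169
v_rel = (-3, -10),  |v_rel|² = 109;  v_rel·d = (-3)·(-13) + (-10)·(-11) = 149
109·t² − 298·t + 169 = 0  ⇒  m = 149² − 109·169 = 3780
m = 3780 > 0,  v_rel·d = 149 > 0  ⇒  inside

inside=yes margin=3780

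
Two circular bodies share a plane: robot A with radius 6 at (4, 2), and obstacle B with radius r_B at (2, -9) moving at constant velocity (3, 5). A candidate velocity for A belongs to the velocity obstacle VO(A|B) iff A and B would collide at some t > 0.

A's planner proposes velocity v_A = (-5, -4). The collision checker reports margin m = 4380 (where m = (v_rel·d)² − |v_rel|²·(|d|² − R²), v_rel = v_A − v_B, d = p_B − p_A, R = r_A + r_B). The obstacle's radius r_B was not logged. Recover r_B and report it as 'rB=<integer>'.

m = 4380
d = (-2, -11);  v_rel = (-8, -9),  |v_rel|² = 145
v_rel×d = (-8)·(-11) − (-9)·(-2) = 70
since m = R²·145 − 70²:  R² = (4900 + 4380) / 145 = 64
R = √64 = 8  ⇒  r_B = 8 − 6 = 2

rB=2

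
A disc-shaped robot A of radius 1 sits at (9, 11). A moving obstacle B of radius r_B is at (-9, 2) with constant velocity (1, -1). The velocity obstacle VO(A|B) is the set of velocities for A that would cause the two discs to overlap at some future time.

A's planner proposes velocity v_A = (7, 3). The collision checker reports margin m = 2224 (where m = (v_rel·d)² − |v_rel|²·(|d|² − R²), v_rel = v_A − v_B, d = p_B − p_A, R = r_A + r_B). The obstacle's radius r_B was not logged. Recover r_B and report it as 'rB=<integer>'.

m = 2224
d = (-18, -9);  v_rel = (6, 4),  |v_rel|² = 52
v_rel×d = (6)·(-9) − (4)·(-18) = 18
since m = R²·52 − 18²:  R² = (324 + 2224) / 52 = 49
R = √49 = 7  ⇒  r_B = 7 − 1 = 6

rB=6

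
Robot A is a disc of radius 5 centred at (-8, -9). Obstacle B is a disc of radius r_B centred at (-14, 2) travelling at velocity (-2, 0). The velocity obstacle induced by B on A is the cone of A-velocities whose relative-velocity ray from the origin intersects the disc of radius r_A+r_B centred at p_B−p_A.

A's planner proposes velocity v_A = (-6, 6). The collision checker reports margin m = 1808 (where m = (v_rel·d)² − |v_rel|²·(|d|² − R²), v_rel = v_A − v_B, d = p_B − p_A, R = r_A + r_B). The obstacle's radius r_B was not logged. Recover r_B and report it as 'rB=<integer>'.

m = 1808
d = (-6, 11);  v_rel = (-4, 6),  |v_rel|² = 52
v_rel×d = (-4)·(11) − (6)·(-6) = -8
since m = R²·52 − (-8)²:  R² = (64 + 1808) / 52 = 36
R = √36 = 6  ⇒  r_B = 6 − 5 = 1

rB=1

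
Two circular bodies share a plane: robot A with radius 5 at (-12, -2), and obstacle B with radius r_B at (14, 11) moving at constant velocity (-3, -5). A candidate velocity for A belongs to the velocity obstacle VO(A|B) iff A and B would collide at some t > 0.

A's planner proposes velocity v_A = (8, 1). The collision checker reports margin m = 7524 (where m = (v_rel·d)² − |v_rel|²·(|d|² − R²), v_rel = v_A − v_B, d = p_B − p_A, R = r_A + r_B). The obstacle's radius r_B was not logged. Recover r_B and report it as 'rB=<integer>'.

m = 7524
d = (26, 13);  v_rel = (11, 6),  |v_rel|² = 157
v_rel×d = (11)·(13) − (6)·(26) = -13
since m = R²·157 − (-13)²:  R² = (169 + 7524) / 157 = 49
R = √49 = 7  ⇒  r_B = 7 − 5 = 2

rB=2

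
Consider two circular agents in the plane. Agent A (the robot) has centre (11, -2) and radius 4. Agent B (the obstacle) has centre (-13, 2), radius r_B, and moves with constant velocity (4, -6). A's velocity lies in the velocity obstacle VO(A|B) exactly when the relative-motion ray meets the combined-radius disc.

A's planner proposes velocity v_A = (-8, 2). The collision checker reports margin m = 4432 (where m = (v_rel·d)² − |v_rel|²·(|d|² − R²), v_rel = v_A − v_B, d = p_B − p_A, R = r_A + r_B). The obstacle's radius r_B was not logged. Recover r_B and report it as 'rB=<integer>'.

m = 4432
d = (-24, 4);  v_rel = (-12, 8),  |v_rel|² = 208
v_rel×d = (-12)·(4) − (8)·(-24) = 144
since m = R²·208 − 144²:  R² = (20736 + 4432) / 208 = 121
R = √121 = 11  ⇒  r_B = 11 − 4 = 7

rB=7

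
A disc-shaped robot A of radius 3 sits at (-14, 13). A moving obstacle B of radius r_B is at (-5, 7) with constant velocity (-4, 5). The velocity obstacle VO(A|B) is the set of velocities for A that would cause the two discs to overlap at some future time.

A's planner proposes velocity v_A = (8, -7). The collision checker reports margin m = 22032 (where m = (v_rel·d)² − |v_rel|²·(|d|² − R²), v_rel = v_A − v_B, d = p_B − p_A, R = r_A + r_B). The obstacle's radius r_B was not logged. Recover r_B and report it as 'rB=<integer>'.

m = 22032
d = (9, -6);  v_rel = (12, -12),  |v_rel|² = 288
v_rel×d = (12)·(-6) − (-12)·(9) = 36
since m = R²·288 − 36²:  R² = (1296 + 22032) / 288 = 81
R = √81 = 9  ⇒  r_B = 9 − 3 = 6

rB=6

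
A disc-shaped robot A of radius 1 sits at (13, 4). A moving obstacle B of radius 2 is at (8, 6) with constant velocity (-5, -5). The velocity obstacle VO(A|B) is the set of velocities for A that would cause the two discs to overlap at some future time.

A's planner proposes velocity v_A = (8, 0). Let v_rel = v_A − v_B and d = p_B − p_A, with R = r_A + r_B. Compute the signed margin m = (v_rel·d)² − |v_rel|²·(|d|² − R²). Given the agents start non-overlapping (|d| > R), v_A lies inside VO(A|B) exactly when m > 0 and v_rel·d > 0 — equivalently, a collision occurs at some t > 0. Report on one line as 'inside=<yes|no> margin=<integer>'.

d = (-5, 2),  |d|² = 29;  R = 1+2 = 3,  c = 29−3² = 20
v_rel = (13, 5),  |v_rel|² = 194;  v_rel·d = (13)·(-5) + (5)·(2) = -55
194·t² + 110·t + 20 = 0  ⇒  m = (-55)² − 194·20 = -855
m = -855 < 0,  v_rel·d = -55 < 0  ⇒  outside

inside=no margin=-855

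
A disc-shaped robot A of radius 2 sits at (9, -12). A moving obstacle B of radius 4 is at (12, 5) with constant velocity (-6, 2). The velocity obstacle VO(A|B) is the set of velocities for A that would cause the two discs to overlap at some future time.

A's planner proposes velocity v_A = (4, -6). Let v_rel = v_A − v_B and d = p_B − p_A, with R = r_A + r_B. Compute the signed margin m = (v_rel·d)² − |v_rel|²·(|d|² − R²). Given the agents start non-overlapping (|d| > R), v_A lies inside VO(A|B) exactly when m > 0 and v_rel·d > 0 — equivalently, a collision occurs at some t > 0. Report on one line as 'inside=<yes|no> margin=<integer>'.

d = (3, 17),  |d|² = 298;  R = 2+4 = 6,  c = 298−6² = 262
v_rel = (10, -8),  |v_rel|² = 164;  v_rel·d = (10)·(3) + (-8)·(17) = -106
164·t² + 212·t + 262 = 0  ⇒  m = (-106)² − 164·262 = -31732
m = -31732 < 0,  v_rel·d = -106 < 0  ⇒  outside

inside=no margin=-31732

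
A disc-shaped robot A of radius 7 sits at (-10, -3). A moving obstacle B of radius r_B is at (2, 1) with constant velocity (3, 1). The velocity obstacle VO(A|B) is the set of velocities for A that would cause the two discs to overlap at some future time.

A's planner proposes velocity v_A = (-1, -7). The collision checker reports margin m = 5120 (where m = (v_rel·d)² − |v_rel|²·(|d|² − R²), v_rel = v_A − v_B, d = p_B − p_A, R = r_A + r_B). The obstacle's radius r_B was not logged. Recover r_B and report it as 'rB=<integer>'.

m = 5120
d = (12, 4);  v_rel = (-4, -8),  |v_rel|² = 80
v_rel×d = (-4)·(4) − (-8)·(12) = 80
since m = R²·80 − 80²:  R² = (6400 + 5120) / 80 = 144
R = √144 = 12  ⇒  r_B = 12 − 7 = 5

rB=5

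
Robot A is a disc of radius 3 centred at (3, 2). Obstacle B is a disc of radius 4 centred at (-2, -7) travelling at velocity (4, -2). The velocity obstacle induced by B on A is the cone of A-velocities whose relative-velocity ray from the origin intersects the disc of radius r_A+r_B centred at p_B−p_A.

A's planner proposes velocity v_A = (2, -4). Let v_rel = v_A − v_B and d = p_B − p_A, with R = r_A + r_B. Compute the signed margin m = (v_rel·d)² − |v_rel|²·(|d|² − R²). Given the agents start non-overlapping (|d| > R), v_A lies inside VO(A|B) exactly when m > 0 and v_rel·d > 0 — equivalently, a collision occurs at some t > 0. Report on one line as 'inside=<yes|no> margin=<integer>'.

d = (-5, -9),  |d|² = 106;  R = 3+4 = 7,  c = 106−7² = 57
v_rel = (-2, -2),  |v_rel|² = 8;  v_rel·d = (-2)·(-5) + (-2)·(-9) = 28
8·t² − 56·t + 57 = 0  ⇒  m = 28² − 8·57 = 328
m = 328 > 0,  v_rel·d = 28 > 0  ⇒  inside

inside=yes margin=328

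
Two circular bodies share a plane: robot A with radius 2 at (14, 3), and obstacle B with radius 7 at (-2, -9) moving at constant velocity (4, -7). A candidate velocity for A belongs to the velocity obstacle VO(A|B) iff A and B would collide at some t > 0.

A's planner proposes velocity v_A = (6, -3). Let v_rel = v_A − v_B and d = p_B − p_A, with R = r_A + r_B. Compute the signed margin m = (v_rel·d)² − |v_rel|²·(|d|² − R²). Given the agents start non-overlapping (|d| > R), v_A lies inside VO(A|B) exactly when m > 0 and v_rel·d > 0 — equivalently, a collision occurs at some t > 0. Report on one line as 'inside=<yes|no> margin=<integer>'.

d = (-16, -12),  |d|² = 400;  R = 2+7 = 9,  c = 400−9² = 319
v_rel = (2, 4),  |v_rel|² = 20;  v_rel·d = (2)·(-16) + (4)·(-12) = -80
20·t² + 160·t + 319 = 0  ⇒  m = (-80)² − 20·319 = 20
m = 20 > 0,  v_rel·d = -80 < 0  ⇒  outside

inside=no margin=20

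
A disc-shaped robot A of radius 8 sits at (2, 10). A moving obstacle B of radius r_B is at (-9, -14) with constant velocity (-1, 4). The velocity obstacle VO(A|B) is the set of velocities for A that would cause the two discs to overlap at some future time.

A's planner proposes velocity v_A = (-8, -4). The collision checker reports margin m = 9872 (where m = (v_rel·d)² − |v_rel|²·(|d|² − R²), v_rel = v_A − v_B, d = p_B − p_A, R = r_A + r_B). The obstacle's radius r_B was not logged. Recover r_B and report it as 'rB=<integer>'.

m = 9872
d = (-11, -24);  v_rel = (-7, -8),  |v_rel|² = 113
v_rel×d = (-7)·(-24) − (-8)·(-11) = 80
since m = R²·113 − 80²:  R² = (6400 + 9872) / 113 = 144
R = √144 = 12  ⇒  r_B = 12 − 8 = 4

rB=4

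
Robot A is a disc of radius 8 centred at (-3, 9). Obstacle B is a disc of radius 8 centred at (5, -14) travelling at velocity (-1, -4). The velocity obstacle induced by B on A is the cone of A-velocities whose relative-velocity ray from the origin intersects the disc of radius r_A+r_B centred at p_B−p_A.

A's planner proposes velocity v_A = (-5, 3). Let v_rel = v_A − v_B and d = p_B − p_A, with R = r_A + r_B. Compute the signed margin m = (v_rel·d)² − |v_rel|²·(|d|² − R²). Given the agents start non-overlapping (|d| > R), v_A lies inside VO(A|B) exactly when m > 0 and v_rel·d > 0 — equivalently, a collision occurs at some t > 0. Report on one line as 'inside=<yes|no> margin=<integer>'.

d = (8, -23),  |d|² = 593;  R = 8+8 = 16,  c = 593−16² = 337
v_rel = (-4, 7),  |v_rel|² = 65;  v_rel·d = (-4)·(8) + (7)·(-23) = -193
65·t² + 386·t + 337 = 0  ⇒  m = (-193)² − 65·337 = 15344
m = 15344 > 0,  v_rel·d = -193 < 0  ⇒  outside

inside=no margin=15344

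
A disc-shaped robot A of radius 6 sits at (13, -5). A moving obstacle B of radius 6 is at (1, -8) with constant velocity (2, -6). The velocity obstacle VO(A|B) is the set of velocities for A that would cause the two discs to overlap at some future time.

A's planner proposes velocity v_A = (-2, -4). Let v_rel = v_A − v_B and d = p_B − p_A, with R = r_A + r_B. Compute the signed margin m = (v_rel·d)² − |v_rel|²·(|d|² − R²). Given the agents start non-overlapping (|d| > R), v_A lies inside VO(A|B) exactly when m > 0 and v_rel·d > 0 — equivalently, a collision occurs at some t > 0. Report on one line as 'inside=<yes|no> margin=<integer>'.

d = (-12, -3),  |d|² = 153;  R = 6+6 = 12,  c = 153−12² = 9
v_rel = (-4, 2),  |v_rel|² = 20;  v_rel·d = (-4)·(-12) + (2)·(-3) = 42
20·t² − 84·t + 9 = 0  ⇒  m = 42² − 20·9 = 1584
m = 1584 > 0,  v_rel·d = 42 > 0  ⇒  inside

inside=yes margin=1584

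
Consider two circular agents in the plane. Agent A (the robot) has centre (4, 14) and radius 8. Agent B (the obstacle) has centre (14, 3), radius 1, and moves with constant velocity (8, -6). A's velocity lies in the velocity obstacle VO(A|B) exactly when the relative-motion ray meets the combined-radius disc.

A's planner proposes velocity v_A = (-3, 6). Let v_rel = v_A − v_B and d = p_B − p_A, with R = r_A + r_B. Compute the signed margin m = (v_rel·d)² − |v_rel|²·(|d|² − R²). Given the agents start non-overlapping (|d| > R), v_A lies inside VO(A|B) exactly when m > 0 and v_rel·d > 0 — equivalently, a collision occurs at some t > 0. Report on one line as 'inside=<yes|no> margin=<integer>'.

d = (10, -11),  |d|² = 221;  R = 8+1 = 9,  c = 221−9² = 140
v_rel = (-11, 12),  |v_rel|² = 265;  v_rel·d = (-11)·(10) + (12)·(-11) = -242
265·t² + 484·t + 140 = 0  ⇒  m = (-242)² − 265·140 = 21464
m = 21464 > 0,  v_rel·d = -242 < 0  ⇒  outside

inside=no margin=21464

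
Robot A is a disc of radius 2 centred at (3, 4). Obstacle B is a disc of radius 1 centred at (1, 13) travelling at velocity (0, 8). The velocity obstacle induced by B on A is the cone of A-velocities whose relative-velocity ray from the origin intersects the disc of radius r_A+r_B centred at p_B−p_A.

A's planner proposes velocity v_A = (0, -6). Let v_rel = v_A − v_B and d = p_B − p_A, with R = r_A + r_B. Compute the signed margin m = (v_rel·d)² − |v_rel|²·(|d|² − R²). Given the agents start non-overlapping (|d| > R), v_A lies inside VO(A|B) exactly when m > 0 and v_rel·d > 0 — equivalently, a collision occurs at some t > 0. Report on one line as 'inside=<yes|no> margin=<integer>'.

d = (-2, 9),  |d|² = 85;  R = 2+1 = 3,  c = 85−3² = 76
v_rel = (0, -14),  |v_rel|² = 196;  v_rel·d = (0)·(-2) + (-14)·(9) = -126
196·t² + 252·t + 76 = 0  ⇒  m = (-126)² − 196·76 = 980
m = 980 > 0,  v_rel·d = -126 < 0  ⇒  outside

inside=no margin=980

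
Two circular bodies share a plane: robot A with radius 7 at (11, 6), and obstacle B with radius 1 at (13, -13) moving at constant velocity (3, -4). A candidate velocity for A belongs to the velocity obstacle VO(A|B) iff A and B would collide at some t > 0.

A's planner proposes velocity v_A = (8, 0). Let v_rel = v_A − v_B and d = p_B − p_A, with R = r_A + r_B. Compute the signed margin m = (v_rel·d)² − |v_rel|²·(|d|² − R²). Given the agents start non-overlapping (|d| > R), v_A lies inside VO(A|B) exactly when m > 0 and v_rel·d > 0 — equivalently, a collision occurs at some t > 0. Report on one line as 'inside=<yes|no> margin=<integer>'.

d = (2, -19),  |d|² = 365;  R = 7+1 = 8,  c = 365−8² = 301
v_rel = (5, 4),  |v_rel|² = 41;  v_rel·d = (5)·(2) + (4)·(-19) = -66
41·t² + 132·t + 301 = 0  ⇒  m = (-66)² − 41·301 = -7985
m = -7985 < 0,  v_rel·d = -66 < 0  ⇒  outside

inside=no margin=-7985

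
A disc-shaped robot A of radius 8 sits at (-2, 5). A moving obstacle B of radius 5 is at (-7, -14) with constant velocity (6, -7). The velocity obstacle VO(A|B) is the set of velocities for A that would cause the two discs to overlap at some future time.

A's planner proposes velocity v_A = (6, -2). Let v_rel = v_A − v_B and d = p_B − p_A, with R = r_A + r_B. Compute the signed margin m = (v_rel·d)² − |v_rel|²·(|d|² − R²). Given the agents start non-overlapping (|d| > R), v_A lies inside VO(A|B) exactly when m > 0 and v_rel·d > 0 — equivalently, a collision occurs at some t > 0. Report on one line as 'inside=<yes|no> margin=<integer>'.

d = (-5, -19),  |d|² = 386;  R = 8+5 = 13,  c = 386−13² = 217
v_rel = (0, 5),  |v_rel|² = 25;  v_rel·d = (0)·(-5) + (5)·(-19) = -95
25·t² + 190·t + 217 = 0  ⇒  m = (-95)² − 25·217 = 3600
m = 3600 > 0,  v_rel·d = -95 < 0  ⇒  outside

inside=no margin=3600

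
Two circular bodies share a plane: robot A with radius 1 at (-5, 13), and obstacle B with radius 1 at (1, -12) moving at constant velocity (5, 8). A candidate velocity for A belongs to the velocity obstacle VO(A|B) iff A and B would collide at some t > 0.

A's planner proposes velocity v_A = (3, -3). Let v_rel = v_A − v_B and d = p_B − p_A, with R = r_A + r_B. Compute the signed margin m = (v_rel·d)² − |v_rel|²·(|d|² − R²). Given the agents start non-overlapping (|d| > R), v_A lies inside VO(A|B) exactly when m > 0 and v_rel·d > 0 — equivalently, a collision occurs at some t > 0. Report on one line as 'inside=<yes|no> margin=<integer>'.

d = (6, -25),  |d|² = 661;  R = 1+1 = 2,  c = 661−2² = 657
v_rel = (-2, -11),  |v_rel|² = 125;  v_rel·d = (-2)·(6) + (-11)·(-25) = 263
125·t² − 526·t + 657 = 0  ⇒  m = 263² − 125·657 = -12956
m = -12956 < 0,  v_rel·d = 263 > 0  ⇒  outside

inside=no margin=-12956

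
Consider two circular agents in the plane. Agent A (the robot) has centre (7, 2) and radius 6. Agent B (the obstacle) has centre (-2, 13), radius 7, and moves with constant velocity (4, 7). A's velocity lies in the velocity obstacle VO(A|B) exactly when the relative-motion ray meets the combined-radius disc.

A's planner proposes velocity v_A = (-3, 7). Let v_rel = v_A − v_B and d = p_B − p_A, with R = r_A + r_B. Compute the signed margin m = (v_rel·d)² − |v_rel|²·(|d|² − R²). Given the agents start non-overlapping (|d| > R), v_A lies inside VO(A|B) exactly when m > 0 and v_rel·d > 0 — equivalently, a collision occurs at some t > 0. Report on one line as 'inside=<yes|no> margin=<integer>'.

d = (-9, 11),  |d|² = 202;  R = 6+7 = 13,  c = 202−13² = 33
v_rel = (-7, 0),  |v_rel|² = 49;  v_rel·d = (-7)·(-9) + (0)·(11) = 63
49·t² − 126·t + 33 = 0  ⇒  m = 63² − 49·33 = 2352
m = 2352 > 0,  v_rel·d = 63 > 0  ⇒  inside

inside=yes margin=2352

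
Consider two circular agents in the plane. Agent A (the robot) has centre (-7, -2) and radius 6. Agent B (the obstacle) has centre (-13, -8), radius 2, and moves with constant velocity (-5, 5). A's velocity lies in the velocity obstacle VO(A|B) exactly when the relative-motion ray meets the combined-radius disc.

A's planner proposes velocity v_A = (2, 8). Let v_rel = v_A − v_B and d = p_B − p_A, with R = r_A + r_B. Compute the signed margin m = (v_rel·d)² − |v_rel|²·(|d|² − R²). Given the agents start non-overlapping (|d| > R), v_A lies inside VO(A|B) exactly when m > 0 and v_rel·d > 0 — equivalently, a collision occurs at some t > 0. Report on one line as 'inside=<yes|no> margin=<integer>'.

d = (-6, -6),  |d|² = 72;  R = 6+2 = 8,  c = 72−8² = 8
v_rel = (7, 3),  |v_rel|² = 58;  v_rel·d = (7)·(-6) + (3)·(-6) = -60
58·t² + 120·t + 8 = 0  ⇒  m = (-60)² − 58·8 = 3136
m = 3136 > 0,  v_rel·d = -60 < 0  ⇒  outside

inside=no margin=3136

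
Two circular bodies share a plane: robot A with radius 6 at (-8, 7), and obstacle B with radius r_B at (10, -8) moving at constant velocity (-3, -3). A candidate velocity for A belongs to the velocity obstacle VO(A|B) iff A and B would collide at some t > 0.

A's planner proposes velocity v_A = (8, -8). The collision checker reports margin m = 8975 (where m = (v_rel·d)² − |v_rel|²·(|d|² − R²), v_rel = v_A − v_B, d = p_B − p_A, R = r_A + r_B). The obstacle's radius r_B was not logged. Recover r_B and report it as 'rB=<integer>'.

m = 8975
d = (18, -15);  v_rel = (11, -5),  |v_rel|² = 146
v_rel×d = (11)·(-15) − (-5)·(18) = -75
since m = R²·146 − (-75)²:  R² = (5625 + 8975) / 146 = 100
R = √100 = 10  ⇒  r_B = 10 − 6 = 4

rB=4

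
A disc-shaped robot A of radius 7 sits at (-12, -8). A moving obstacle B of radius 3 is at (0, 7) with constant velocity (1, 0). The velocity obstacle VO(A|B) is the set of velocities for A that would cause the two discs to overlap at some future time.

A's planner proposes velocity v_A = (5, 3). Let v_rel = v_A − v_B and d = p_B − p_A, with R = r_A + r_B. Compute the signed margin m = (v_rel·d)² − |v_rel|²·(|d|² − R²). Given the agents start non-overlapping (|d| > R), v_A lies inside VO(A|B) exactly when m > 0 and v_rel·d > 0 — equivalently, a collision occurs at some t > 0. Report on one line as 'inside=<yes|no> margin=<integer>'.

d = (12, 15),  |d|² = 369;  R = 7+3 = 10,  c = 369−10² = 269
v_rel = (4, 3),  |v_rel|² = 25;  v_rel·d = (4)·(12) + (3)·(15) = 93
25·t² − 186·t + 269 = 0  ⇒  m = 93² − 25·269 = 1924
m = 1924 > 0,  v_rel·d = 93 > 0  ⇒  inside

inside=yes margin=1924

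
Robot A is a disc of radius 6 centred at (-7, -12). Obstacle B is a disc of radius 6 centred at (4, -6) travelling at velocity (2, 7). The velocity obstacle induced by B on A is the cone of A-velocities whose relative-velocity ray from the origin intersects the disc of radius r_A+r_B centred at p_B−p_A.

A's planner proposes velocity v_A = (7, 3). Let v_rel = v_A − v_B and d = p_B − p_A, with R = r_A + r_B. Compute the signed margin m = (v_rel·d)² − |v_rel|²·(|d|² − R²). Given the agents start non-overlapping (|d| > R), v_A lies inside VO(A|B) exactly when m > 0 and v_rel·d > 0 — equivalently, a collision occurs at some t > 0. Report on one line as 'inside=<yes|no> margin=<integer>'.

d = (11, 6),  |d|² = 157;  R = 6+6 = 12,  c = 157−12² = 13
v_rel = (5, -4),  |v_rel|² = 41;  v_rel·d = (5)·(11) + (-4)·(6) = 31
41·t² − 62·t + 13 = 0  ⇒  m = 31² − 41·13 = 428
m = 428 > 0,  v_rel·d = 31 > 0  ⇒  inside

inside=yes margin=428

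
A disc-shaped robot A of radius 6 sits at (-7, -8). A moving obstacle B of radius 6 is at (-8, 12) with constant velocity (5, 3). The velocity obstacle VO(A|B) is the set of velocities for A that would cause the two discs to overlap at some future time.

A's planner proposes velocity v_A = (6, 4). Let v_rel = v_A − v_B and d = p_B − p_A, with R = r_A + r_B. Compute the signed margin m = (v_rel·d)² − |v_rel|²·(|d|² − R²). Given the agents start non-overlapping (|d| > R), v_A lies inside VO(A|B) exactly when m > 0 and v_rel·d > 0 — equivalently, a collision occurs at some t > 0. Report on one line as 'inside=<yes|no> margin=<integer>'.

d = (-1, 20),  |d|² = 401;  R = 6+6 = 12,  c = 401−12² = 257
v_rel = (1, 1),  |v_rel|² = 2;  v_rel·d = (1)·(-1) + (1)·(20) = 19
2·t² − 38·t + 257 = 0  ⇒  m = 19² − 2·257 = -153
m = -153 < 0,  v_rel·d = 19 > 0  ⇒  outside

inside=no margin=-153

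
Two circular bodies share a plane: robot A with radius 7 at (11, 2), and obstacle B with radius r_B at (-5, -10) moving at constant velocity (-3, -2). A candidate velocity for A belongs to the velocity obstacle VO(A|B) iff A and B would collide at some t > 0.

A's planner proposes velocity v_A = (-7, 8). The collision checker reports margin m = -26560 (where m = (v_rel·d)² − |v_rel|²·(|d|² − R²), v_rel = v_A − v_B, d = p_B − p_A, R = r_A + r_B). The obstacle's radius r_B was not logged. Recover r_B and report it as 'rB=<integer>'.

m = -26560
d = (-16, -12);  v_rel = (-4, 10),  |v_rel|² = 116
v_rel×d = (-4)·(-12) − (10)·(-16) = 208
since m = R²·116 − 208²:  R² = (43264 + -26560) / 116 = 144
R = √144 = 12  ⇒  r_B = 12 − 7 = 5

rB=5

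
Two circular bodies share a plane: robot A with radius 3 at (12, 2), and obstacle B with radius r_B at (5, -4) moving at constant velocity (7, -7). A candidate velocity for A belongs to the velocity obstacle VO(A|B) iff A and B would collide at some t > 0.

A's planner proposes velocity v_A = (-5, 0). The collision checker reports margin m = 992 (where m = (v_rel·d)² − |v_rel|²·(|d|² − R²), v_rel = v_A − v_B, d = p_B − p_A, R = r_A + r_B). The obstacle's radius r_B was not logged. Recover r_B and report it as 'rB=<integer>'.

m = 992
d = (-7, -6);  v_rel = (-12, 7),  |v_rel|² = 193
v_rel×d = (-12)·(-6) − (7)·(-7) = 121
since m = R²·193 − 121²:  R² = (14641 + 992) / 193 = 81
R = √81 = 9  ⇒  r_B = 9 − 3 = 6

rB=6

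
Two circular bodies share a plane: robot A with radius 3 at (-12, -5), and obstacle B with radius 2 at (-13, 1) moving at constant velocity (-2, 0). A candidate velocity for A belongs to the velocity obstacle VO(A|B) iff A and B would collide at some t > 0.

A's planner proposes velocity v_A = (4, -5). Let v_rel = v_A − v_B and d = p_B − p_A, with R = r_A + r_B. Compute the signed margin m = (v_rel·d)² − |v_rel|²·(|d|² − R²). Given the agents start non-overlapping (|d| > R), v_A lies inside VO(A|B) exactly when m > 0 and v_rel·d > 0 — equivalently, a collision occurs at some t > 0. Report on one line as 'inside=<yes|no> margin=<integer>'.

d = (-1, 6),  |d|² = 37;  R = 3+2 = 5,  c = 37−5² = 12
v_rel = (6, -5),  |v_rel|² = 61;  v_rel·d = (6)·(-1) + (-5)·(6) = -36
61·t² + 72·t + 12 = 0  ⇒  m = (-36)² − 61·12 = 564
m = 564 > 0,  v_rel·d = -36 < 0  ⇒  outside

inside=no margin=564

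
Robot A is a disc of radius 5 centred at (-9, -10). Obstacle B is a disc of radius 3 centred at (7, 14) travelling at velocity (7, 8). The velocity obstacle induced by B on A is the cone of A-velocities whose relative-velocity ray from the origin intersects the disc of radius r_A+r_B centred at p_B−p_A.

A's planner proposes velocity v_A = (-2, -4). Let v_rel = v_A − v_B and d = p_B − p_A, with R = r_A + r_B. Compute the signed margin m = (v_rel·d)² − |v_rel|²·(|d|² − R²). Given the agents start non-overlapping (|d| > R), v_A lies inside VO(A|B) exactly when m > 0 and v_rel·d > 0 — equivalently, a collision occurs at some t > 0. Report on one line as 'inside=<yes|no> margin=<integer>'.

d = (16, 24),  |d|² = 832;  R = 5+3 = 8,  c = 832−8² = 768
v_rel = (-9, -12),  |v_rel|² = 225;  v_rel·d = (-9)·(16) + (-12)·(24) = -432
225·t² + 864·t + 768 = 0  ⇒  m = (-432)² − 225·768 = 13824
m = 13824 > 0,  v_rel·d = -432 < 0  ⇒  outside

inside=no margin=13824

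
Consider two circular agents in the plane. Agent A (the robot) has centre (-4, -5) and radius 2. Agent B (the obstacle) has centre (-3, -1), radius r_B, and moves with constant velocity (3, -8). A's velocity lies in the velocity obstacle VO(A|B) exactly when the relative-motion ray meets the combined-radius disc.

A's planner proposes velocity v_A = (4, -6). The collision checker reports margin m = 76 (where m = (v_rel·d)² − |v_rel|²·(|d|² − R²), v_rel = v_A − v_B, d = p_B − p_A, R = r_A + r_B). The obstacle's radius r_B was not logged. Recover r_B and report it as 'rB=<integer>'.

m = 76
d = (1, 4);  v_rel = (1, 2),  |v_rel|² = 5
v_rel×d = (1)·(4) − (2)·(1) = 2
since m = R²·5 − 2²:  R² = (4 + 76) / 5 = 16
R = √16 = 4  ⇒  r_B = 4 − 2 = 2

rB=2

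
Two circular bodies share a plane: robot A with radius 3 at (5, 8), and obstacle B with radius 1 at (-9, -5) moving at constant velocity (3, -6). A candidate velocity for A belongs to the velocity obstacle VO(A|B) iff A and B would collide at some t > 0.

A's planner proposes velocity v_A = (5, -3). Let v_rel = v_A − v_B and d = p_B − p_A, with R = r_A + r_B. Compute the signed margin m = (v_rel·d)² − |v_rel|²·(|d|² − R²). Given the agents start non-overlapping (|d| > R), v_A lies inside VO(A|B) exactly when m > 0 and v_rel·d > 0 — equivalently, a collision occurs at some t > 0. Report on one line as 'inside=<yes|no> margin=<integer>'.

d = (-14, -13),  |d|² = 365;  R = 3+1 = 4,  c = 365−4² = 349
v_rel = (2, 3),  |v_rel|² = 13;  v_rel·d = (2)·(-14) + (3)·(-13) = -67
13·t² + 134·t + 349 = 0  ⇒  m = (-67)² − 13·349 = -48
m = -48 < 0,  v_rel·d = -67 < 0  ⇒  outside

inside=no margin=-48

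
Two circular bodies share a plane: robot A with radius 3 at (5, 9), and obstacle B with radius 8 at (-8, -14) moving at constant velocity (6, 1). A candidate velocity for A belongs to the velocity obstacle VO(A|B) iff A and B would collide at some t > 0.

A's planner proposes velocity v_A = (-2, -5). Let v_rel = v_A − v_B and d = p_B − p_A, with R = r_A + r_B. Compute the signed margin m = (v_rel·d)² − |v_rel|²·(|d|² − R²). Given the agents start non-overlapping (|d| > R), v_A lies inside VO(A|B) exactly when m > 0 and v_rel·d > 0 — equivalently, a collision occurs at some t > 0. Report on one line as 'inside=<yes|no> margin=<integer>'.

d = (-13, -23),  |d|² = 698;  R = 3+8 = 11,  c = 698−11² = 577
v_rel = (-8, -6),  |v_rel|² = 100;  v_rel·d = (-8)·(-13) + (-6)·(-23) = 242
100·t² − 484·t + 577 = 0  ⇒  m = 242² − 100·577 = 864
m = 864 > 0,  v_rel·d = 242 > 0  ⇒  inside

inside=yes margin=864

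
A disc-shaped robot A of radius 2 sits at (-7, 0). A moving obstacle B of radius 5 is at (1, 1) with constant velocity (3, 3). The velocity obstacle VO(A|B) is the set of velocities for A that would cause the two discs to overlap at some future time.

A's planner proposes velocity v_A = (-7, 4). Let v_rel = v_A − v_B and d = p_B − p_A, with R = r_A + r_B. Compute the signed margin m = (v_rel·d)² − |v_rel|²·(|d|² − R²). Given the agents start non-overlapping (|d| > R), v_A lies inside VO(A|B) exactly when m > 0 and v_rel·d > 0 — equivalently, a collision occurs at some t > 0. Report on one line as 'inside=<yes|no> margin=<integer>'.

d = (8, 1),  |d|² = 65;  R = 2+5 = 7,  c = 65−7² = 16
v_rel = (-10, 1),  |v_rel|² = 101;  v_rel·d = (-10)·(8) + (1)·(1) = -79
101·t² + 158·t + 16 = 0  ⇒  m = (-79)² − 101·16 = 4625
m = 4625 > 0,  v_rel·d = -79 < 0  ⇒  outside

inside=no margin=4625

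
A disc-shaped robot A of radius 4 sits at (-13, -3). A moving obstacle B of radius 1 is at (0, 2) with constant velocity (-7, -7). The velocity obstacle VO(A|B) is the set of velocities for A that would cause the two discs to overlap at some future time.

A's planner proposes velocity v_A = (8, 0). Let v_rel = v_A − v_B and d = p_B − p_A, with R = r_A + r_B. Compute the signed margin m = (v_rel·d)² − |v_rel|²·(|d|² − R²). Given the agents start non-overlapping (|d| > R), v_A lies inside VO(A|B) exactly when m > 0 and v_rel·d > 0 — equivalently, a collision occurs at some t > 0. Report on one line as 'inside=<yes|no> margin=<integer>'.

d = (13, 5),  |d|² = 194;  R = 4+1 = 5,  c = 194−5² = 169
v_rel = (15, 7),  |v_rel|² = 274;  v_rel·d = (15)·(13) + (7)·(5) = 230
274·t² − 460·t + 169 = 0  ⇒  m = 230² − 274·169 = 6594
m = 6594 > 0,  v_rel·d = 230 > 0  ⇒  inside

inside=yes margin=6594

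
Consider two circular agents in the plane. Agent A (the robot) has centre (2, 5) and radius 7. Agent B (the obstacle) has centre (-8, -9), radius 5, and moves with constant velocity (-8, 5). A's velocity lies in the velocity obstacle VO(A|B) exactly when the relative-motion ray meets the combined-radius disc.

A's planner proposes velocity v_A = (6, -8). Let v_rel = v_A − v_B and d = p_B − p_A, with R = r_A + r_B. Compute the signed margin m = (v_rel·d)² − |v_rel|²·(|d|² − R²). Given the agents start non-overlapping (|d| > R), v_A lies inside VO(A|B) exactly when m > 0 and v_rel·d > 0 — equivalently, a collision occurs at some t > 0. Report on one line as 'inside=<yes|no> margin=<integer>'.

d = (-10, -14),  |d|² = 296;  R = 7+5 = 12,  c = 296−12² = 152
v_rel = (14, -13),  |v_rel|² = 365;  v_rel·d = (14)·(-10) + (-13)·(-14) = 42
365·t² − 84·t + 152 = 0  ⇒  m = 42² − 365·152 = -53716
m = -53716 < 0,  v_rel·d = 42 > 0  ⇒  outside

inside=no margin=-53716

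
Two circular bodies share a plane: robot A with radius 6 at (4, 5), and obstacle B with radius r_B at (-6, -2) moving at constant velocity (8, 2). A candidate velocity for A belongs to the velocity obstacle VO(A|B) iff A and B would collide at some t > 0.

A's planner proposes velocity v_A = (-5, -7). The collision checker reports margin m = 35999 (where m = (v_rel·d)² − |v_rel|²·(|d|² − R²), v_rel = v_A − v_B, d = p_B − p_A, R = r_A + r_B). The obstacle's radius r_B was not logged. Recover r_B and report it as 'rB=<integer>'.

m = 35999
d = (-10, -7);  v_rel = (-13, -9),  |v_rel|² = 250
v_rel×d = (-13)·(-7) − (-9)·(-10) = 1
since m = R²·250 − 1²:  R² = (1 + 35999) / 250 = 144
R = √144 = 12  ⇒  r_B = 12 − 6 = 6

rB=6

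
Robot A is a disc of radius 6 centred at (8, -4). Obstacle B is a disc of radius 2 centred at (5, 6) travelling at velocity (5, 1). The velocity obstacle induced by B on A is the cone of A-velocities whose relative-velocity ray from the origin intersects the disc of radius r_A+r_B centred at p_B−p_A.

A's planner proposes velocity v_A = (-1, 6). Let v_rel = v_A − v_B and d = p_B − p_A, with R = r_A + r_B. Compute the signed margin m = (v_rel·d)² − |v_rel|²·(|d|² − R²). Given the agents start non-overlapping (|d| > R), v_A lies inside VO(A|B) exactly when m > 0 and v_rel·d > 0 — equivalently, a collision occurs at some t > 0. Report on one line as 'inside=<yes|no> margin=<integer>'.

d = (-3, 10),  |d|² = 109;  R = 6+2 = 8,  c = 109−8² = 45
v_rel = (-6, 5),  |v_rel|² = 61;  v_rel·d = (-6)·(-3) + (5)·(10) = 68
61·t² − 136·t + 45 = 0  ⇒  m = 68² − 61·45 = 1879
m = 1879 > 0,  v_rel·d = 68 > 0  ⇒  inside

inside=yes margin=1879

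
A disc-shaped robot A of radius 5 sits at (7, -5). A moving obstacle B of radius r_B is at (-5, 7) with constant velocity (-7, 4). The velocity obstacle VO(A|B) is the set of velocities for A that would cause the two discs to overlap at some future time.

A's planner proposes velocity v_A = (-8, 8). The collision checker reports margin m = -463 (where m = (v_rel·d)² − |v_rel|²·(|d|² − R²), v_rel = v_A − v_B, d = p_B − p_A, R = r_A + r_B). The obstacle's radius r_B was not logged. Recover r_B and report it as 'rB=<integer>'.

m = -463
d = (-12, 12);  v_rel = (-1, 4),  |v_rel|² = 17
v_rel×d = (-1)·(12) − (4)·(-12) = 36
since m = R²·17 − 36²:  R² = (1296 + -463) / 17 = 49
R = √49 = 7  ⇒  r_B = 7 − 5 = 2

rB=2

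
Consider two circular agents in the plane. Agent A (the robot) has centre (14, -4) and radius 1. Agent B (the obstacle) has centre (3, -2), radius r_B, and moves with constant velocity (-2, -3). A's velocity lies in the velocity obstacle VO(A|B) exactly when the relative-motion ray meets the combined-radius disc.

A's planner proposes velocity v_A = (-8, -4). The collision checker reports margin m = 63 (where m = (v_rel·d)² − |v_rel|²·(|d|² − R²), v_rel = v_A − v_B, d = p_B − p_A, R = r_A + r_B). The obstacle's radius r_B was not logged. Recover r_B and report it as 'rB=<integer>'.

m = 63
d = (-11, 2);  v_rel = (-6, -1),  |v_rel|² = 37
v_rel×d = (-6)·(2) − (-1)·(-11) = -23
since m = R²·37 − (-23)²:  R² = (529 + 63) / 37 = 16
R = √16 = 4  ⇒  r_B = 4 − 1 = 3

rB=3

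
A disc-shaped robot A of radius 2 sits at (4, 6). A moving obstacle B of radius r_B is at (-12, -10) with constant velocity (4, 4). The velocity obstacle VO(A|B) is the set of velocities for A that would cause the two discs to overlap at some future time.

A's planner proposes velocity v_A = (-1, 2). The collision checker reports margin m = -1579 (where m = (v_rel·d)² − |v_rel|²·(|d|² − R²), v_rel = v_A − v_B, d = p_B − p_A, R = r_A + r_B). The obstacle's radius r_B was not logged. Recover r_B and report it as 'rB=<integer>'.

m = -1579
d = (-16, -16);  v_rel = (-5, -2),  |v_rel|² = 29
v_rel×d = (-5)·(-16) − (-2)·(-16) = 48
since m = R²·29 − 48²:  R² = (2304 + -1579) / 29 = 25
R = √25 = 5  ⇒  r_B = 5 − 2 = 3

rB=3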